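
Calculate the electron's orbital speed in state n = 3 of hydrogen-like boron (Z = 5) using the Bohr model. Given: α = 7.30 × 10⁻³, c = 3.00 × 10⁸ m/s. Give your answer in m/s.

3.65 × 10⁶ m/s

v_n = Zαc/n = 5 × 0.00730 × 3.00 × 10⁸ / 3
    = 3.65 × 10⁶ m/s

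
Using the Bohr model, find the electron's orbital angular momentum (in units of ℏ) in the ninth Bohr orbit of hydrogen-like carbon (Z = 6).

L_n = nℏ, so L/ℏ = n = 9.

9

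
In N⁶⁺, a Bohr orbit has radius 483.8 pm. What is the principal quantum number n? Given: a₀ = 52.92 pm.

r_n = n²a₀/Z ⇒ n² = rZ/a₀ = 483.8 × 7 / 52.92 ≈ 63.99
n = 8

8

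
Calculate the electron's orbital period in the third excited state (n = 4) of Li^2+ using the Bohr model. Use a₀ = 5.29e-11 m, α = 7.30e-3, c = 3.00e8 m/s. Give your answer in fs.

r = n²a₀/Z = 4²·5.29e-11/3 = 2.82e-10 m
v = Zαc/n = 3·0.00730·3.00e8/4 = 1.64e6 m/s
T = 2πr/v = 1.08e-15 s = 1.08 fs

1.08 fs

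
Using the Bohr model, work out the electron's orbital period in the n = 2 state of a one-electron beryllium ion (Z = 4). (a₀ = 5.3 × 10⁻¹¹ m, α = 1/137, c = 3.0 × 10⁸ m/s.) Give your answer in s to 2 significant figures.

7.6 × 10⁻¹⁷ s

r = n²a₀/Z = 2²·5.3 × 10⁻¹¹/4 = 5.3 × 10⁻¹¹ m
v = Zαc/n = 4·0.0073·3.0 × 10⁸/2 = 4.4 × 10⁶ m/s
T = 2πr/v = 7.6 × 10⁻¹⁷ s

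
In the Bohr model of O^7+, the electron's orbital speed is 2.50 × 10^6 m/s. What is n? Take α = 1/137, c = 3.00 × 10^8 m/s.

7

v_n = Zαc/n ⇒ n = Zαc/v = 8 × 0.00730 × 3.00 × 10^8 / 2.50 × 10^6 ≈ 7.01
n = 7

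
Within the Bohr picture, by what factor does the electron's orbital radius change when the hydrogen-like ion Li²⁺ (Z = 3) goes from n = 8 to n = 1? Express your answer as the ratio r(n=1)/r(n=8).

r ∝ Z^-1 · n^2; with Z fixed, r ∝ n^2.
r(n=1)/r(n=8) = (1/8)^2 = 1/64

1/64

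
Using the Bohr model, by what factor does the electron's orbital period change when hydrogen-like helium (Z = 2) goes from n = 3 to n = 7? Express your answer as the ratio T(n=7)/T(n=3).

343/27

T ∝ Z^-2 · n^3; with Z fixed, T ∝ n^3.
T(n=7)/T(n=3) = (7/3)^3 = 343/27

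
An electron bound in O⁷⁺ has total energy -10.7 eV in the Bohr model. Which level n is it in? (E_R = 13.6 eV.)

E_n = −E_R Z²/n² ⇒ n² = E_R Z²/(−E_n) = 13.6 × 8² / 10.7 ≈ 81.35
n = 9

9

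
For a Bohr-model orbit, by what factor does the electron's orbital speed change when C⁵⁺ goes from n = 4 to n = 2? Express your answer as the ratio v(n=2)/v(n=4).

v ∝ Z^1 · n^-1; with Z fixed, v ∝ n^-1.
v(n=2)/v(n=4) = (2/4)^-1 = 2

2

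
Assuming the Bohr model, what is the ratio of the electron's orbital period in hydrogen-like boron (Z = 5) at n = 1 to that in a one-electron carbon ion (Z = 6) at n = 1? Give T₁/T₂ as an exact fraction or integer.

36/25

T ∝ Z^-2 · n^3
T₁/T₂ = (5/6)^-2 · (1/1)^3 = 36/25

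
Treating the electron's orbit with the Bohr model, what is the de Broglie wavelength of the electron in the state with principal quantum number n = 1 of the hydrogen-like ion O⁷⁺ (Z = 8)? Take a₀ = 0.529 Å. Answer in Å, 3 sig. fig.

0.415 Å

The Bohr quantisation condition is nλ = 2πr_n.
r_n = n²a₀/Z = 0.0661 Å
λ = 2πr_n/n = 2π·0.0661/1 = 0.415 Å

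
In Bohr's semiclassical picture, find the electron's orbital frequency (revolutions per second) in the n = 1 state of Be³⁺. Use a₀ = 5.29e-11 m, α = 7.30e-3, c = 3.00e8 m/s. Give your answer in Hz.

1.05e17 Hz

r = n²a₀/Z = 1.32e-11 m, v = Zαc/n = 8.76e6 m/s
f = v/(2πr) = 1.05e17 Hz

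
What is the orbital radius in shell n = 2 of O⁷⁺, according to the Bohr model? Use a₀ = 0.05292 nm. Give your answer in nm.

0.02646 nm

r_n = n²a₀/Z = 2² × 0.05292 / 8
    = 4 × 0.05292 / 8 = 0.02646 nm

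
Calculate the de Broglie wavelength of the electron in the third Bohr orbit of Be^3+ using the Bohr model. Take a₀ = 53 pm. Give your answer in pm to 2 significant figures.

250 pm

The Bohr quantisation condition is nλ = 2πr_n.
r_n = n²a₀/Z = 120 pm
λ = 2πr_n/n = 2π·120/3 = 250 pm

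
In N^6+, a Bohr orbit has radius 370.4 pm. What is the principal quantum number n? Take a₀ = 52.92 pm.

7

r_n = n²a₀/Z ⇒ n² = rZ/a₀ = 370.4 × 7 / 52.92 ≈ 48.99
n = 7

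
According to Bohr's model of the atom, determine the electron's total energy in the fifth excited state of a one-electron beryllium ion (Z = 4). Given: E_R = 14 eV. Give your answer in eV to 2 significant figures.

-6.2 eV

E_n = −E_R·Z²/n² = −14 × 4²/6² = -6.2 eV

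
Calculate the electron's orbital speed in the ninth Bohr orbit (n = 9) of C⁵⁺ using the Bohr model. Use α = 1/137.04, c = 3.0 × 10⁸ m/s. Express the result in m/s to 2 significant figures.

v_n = Zαc/n = 6 × 0.0073 × 3.0 × 10⁸ / 9
    = 1.5 × 10⁶ m/s

1.5 × 10⁶ m/s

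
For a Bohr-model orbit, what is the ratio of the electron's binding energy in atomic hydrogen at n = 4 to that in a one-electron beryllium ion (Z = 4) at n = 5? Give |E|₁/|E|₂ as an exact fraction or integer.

|E| ∝ Z^2 · n^-2
|E|₁/|E|₂ = (1/4)^2 · (4/5)^-2 = 25/256

25/256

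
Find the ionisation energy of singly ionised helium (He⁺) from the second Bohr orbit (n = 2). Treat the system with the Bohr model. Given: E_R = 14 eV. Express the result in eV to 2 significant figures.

E_n = −E_R·Z²/n² = −14 × 2²/2² eV = -14 eV
Ionisation energy = −E_n = 14 eV

14 eV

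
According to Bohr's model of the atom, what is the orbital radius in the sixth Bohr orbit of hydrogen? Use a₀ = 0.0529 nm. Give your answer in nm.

r_n = n²a₀/Z = 6² × 0.0529 / 1
    = 36 × 0.0529 / 1 = 1.90 nm

1.90 nm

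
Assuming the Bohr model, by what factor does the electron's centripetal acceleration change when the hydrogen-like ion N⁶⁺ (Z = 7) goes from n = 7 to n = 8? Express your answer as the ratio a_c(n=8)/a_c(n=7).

a_c ∝ Z^3 · n^-4; with Z fixed, a_c ∝ n^-4.
a_c(n=8)/a_c(n=7) = (8/7)^-4 = 2401/4096

2401/4096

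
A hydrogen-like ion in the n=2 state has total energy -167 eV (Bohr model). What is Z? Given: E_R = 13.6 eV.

E_n = −E_R Z²/n² ⇒ Z² = −E_n n²/E_R = 167 × 2² / 13.6 ≈ 49.12
Z = 7

7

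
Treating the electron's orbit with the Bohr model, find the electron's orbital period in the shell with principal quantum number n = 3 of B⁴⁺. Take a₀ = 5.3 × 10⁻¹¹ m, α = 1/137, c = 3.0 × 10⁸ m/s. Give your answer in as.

r = n²a₀/Z = 3²·5.3 × 10⁻¹¹/5 = 9.5 × 10⁻¹¹ m
v = Zαc/n = 5·0.0073·3.0 × 10⁸/3 = 3.6 × 10⁶ m/s
T = 2πr/v = 1.6 × 10⁻¹⁶ s = 160 as

160 as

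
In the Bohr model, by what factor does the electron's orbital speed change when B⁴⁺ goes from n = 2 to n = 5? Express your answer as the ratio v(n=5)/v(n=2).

v ∝ Z^1 · n^-1; with Z fixed, v ∝ n^-1.
v(n=5)/v(n=2) = (5/2)^-1 = 2/5

2/5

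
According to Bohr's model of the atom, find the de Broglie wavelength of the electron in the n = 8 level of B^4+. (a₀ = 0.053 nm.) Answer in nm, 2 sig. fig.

0.53 nm

The Bohr quantisation condition is nλ = 2πr_n.
r_n = n²a₀/Z = 0.68 nm
λ = 2πr_n/n = 2π·0.68/8 = 0.53 nm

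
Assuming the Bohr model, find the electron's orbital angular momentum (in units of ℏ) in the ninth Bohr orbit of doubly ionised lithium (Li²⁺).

9

L_n = nℏ, so L/ℏ = n = 9.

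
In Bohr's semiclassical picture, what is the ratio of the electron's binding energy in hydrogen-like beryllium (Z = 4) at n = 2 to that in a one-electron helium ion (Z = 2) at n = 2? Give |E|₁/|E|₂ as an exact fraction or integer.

|E| ∝ Z^2 · n^-2
|E|₁/|E|₂ = (4/2)^2 · (2/2)^-2 = 4

4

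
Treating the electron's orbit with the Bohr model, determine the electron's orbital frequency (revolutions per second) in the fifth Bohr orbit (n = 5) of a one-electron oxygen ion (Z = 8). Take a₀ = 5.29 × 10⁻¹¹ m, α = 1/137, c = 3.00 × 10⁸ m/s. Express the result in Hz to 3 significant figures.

r = n²a₀/Z = 1.65 × 10⁻¹⁰ m, v = Zαc/n = 3.50 × 10⁶ m/s
f = v/(2πr) = 3.37 × 10¹⁵ Hz

3.37 × 10¹⁵ Hz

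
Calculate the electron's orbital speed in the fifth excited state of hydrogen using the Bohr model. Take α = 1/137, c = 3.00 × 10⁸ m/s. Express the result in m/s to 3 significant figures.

v_n = Zαc/n = 1 × 0.00730 × 3.00 × 10⁸ / 6
    = 3.65 × 10⁵ m/s

3.65 × 10⁵ m/s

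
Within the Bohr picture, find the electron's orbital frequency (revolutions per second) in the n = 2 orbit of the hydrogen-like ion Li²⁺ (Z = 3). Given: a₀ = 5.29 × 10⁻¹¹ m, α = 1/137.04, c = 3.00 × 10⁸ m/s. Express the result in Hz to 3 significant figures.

7.41 × 10¹⁵ Hz

r = n²a₀/Z = 7.05 × 10⁻¹¹ m, v = Zαc/n = 3.28 × 10⁶ m/s
f = v/(2πr) = 7.41 × 10¹⁵ Hz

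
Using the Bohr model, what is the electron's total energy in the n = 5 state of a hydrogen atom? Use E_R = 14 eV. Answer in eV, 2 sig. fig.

E_n = −E_R·Z²/n² = −14 × 1²/5² = -0.56 eV

-0.56 eV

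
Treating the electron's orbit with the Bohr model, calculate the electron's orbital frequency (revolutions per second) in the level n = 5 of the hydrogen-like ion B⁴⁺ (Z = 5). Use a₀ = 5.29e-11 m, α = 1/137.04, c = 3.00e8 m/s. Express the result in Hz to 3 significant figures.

1.32e15 Hz

r = n²a₀/Z = 2.64e-10 m, v = Zαc/n = 2.19e6 m/s
f = v/(2πr) = 1.32e15 Hz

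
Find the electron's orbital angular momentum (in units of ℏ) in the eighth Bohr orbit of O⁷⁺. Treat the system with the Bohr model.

8

L_n = nℏ, so L/ℏ = n = 8.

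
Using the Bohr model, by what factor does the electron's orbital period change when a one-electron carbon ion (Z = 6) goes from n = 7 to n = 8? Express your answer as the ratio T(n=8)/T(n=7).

T ∝ Z^-2 · n^3; with Z fixed, T ∝ n^3.
T(n=8)/T(n=7) = (8/7)^3 = 512/343

512/343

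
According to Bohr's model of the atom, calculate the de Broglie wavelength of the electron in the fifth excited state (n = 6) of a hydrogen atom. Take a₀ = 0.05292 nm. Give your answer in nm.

The Bohr quantisation condition is nλ = 2πr_n.
r_n = n²a₀/Z = 1.905 nm
λ = 2πr_n/n = 2π·1.905/6 = 1.995 nm

1.995 nm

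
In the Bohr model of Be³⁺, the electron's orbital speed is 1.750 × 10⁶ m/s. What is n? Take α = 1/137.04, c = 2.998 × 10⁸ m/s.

5

v_n = Zαc/n ⇒ n = Zαc/v = 4 × 0.007297 × 2.998 × 10⁸ / 1.750 × 10⁶ ≈ 5.00
n = 5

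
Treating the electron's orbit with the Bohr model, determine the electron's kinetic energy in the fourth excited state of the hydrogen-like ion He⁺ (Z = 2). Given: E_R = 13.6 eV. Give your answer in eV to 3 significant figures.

2.18 eV

For a Coulomb orbit the virial theorem gives K = −E_n.
E_n = −E_R·Z²/n², so K = E_R·Z²/n² = 13.6 × 2²/5² = 2.18 eV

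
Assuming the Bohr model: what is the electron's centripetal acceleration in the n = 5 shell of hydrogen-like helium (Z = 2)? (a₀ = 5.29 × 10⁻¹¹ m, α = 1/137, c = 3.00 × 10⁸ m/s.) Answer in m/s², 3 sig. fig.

r = n²a₀/Z = 6.61 × 10⁻¹⁰ m, v = Zαc/n = 8.76 × 10⁵ m/s
a = v²/r = (8.76 × 10⁵)² / 6.61 × 10⁻¹⁰ = 1.16 × 10²¹ m/s²

1.16 × 10²¹ m/s²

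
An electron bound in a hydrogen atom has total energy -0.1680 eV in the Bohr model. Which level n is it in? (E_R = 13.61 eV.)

E_n = −E_R Z²/n² ⇒ n² = E_R Z²/(−E_n) = 13.61 × 1² / 0.1680 ≈ 81.01
n = 9

9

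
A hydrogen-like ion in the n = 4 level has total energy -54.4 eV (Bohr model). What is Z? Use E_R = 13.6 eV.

8

E_n = −E_R Z²/n² ⇒ Z² = −E_n n²/E_R = 54.4 × 4² / 13.6 ≈ 64.00
Z = 8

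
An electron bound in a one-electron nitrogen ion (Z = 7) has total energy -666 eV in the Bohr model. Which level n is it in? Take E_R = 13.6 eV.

1

E_n = −E_R Z²/n² ⇒ n² = E_R Z²/(−E_n) = 13.6 × 7² / 666 ≈ 1.00
n = 1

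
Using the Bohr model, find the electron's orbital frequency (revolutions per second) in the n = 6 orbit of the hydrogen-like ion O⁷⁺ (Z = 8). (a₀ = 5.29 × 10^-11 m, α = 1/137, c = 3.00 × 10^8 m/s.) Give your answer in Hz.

1.95 × 10^15 Hz

r = n²a₀/Z = 2.38 × 10^-10 m, v = Zαc/n = 2.92 × 10^6 m/s
f = v/(2πr) = 1.95 × 10^15 Hz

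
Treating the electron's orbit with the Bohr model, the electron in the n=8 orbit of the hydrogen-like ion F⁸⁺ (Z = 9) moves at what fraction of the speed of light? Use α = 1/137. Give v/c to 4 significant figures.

v_n = Zαc/n, so v/c = Zα/n = 9 × 0.007299 / 8 = 0.008212

0.008212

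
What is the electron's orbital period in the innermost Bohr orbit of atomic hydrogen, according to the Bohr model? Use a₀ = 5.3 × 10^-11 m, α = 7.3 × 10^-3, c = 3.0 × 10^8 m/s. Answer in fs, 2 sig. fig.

r = n²a₀/Z = 1²·5.3 × 10^-11/1 = 5.3 × 10^-11 m
v = Zαc/n = 1·0.0073·3.0 × 10^8/1 = 2.2 × 10^6 m/s
T = 2πr/v = 1.5 × 10^-16 s = 0.15 fs

0.15 fs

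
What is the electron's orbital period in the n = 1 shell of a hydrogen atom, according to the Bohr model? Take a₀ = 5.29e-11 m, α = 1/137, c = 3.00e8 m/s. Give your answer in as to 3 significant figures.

152 as

r = n²a₀/Z = 1²·5.29e-11/1 = 5.29e-11 m
v = Zαc/n = 1·0.00730·3.00e8/1 = 2.19e6 m/s
T = 2πr/v = 1.52e-16 s = 152 as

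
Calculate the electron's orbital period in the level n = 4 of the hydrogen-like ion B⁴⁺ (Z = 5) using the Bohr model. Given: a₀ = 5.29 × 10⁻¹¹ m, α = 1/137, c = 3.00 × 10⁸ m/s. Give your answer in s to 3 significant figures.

3.89 × 10⁻¹⁶ s

r = n²a₀/Z = 4²·5.29 × 10⁻¹¹/5 = 1.69 × 10⁻¹⁰ m
v = Zαc/n = 5·0.00730·3.00 × 10⁸/4 = 2.74 × 10⁶ m/s
T = 2πr/v = 3.89 × 10⁻¹⁶ s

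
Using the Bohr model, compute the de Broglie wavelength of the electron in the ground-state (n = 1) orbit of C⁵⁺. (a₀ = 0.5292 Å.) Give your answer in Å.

The Bohr quantisation condition is nλ = 2πr_n.
r_n = n²a₀/Z = 0.08820 Å
λ = 2πr_n/n = 2π·0.08820/1 = 0.5542 Å

0.5542 Å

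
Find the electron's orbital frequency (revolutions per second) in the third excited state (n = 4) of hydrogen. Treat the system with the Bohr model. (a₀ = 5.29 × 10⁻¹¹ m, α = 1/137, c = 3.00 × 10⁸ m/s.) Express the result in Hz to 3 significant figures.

r = n²a₀/Z = 8.46 × 10⁻¹⁰ m, v = Zαc/n = 5.47 × 10⁵ m/s
f = v/(2πr) = 1.03 × 10¹⁴ Hz

1.03 × 10¹⁴ Hz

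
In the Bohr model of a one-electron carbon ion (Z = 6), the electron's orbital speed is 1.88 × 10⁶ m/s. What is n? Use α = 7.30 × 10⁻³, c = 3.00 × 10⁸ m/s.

v_n = Zαc/n ⇒ n = Zαc/v = 6 × 0.00730 × 3.00 × 10⁸ / 1.88 × 10⁶ ≈ 6.99
n = 7

7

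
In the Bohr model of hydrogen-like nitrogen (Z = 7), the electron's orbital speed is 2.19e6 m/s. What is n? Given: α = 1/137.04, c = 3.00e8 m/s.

7

v_n = Zαc/n ⇒ n = Zαc/v = 7 × 0.00730 × 3.00e8 / 2.19e6 ≈ 7.00
n = 7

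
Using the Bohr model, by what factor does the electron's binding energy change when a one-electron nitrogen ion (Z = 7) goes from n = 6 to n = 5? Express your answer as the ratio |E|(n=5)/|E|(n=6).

36/25

|E| ∝ Z^2 · n^-2; with Z fixed, |E| ∝ n^-2.
|E|(n=5)/|E|(n=6) = (5/6)^-2 = 36/25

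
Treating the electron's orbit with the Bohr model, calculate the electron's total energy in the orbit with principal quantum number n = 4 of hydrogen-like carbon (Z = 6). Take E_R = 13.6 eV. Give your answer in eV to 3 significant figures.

E_n = −E_R·Z²/n² = −13.6 × 6²/4² = -30.6 eV

-30.6 eV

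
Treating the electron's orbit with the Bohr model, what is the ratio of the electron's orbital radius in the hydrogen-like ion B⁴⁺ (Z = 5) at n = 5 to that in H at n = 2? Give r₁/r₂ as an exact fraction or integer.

5/4

r ∝ Z^-1 · n^2
r₁/r₂ = (5/1)^-1 · (5/2)^2 = 5/4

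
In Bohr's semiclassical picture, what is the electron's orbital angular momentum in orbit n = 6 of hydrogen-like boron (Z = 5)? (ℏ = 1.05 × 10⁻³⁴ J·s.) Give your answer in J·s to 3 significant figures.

L_n = nℏ = 6 × 1.05 × 10⁻³⁴ = 6.30 × 10⁻³⁴ J·s

6.30 × 10⁻³⁴ J·s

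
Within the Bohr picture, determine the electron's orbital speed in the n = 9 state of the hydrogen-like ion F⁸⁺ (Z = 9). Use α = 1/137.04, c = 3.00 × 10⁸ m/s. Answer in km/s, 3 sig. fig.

2190 km/s

v_n = Zαc/n = 9 × 0.00730 × 3.00 × 10⁸ / 9
    = 2190 km/s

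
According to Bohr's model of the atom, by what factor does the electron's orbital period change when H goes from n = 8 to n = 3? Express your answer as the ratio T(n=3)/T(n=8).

T ∝ Z^-2 · n^3; with Z fixed, T ∝ n^3.
T(n=3)/T(n=8) = (3/8)^3 = 27/512

27/512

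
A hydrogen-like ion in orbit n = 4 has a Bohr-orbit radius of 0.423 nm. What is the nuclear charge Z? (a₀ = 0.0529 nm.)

2

r_n = n²a₀/Z ⇒ Z = n²a₀/r = 4² × 0.0529 / 0.423 ≈ 2.00
Z = 2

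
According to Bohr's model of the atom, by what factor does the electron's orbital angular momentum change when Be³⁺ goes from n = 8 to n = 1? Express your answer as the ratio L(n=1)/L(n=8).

1/8

L = nℏ depends only on n, so L ∝ n.
L(n=1)/L(n=8) = (1/8)^1 = 1/8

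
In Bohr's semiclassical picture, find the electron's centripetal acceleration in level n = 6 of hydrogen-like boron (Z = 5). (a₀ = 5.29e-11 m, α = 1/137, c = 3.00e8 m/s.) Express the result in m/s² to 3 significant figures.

8.74e21 m/s²

r = n²a₀/Z = 3.81e-10 m, v = Zαc/n = 1.82e6 m/s
a = v²/r = (1.82e6)² / 3.81e-10 = 8.74e21 m/s²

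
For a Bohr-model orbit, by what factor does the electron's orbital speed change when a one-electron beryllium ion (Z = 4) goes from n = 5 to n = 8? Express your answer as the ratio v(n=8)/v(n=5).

v ∝ Z^1 · n^-1; with Z fixed, v ∝ n^-1.
v(n=8)/v(n=5) = (8/5)^-1 = 5/8

5/8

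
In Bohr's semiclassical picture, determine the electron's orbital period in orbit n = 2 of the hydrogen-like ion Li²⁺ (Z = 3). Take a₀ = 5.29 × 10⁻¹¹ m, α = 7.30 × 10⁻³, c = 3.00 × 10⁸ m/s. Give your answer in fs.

0.135 fs

r = n²a₀/Z = 2²·5.29 × 10⁻¹¹/3 = 7.05 × 10⁻¹¹ m
v = Zαc/n = 3·0.00730·3.00 × 10⁸/2 = 3.29 × 10⁶ m/s
T = 2πr/v = 1.35 × 10⁻¹⁶ s = 0.135 fs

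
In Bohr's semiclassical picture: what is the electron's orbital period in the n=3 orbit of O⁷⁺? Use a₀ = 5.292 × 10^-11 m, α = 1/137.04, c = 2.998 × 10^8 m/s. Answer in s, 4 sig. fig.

r = n²a₀/Z = 3²·5.292 × 10^-11/8 = 5.954 × 10^-11 m
v = Zαc/n = 8·0.007297·2.998 × 10^8/3 = 5.834 × 10^6 m/s
T = 2πr/v = 6.412 × 10^-17 s

6.412 × 10^-17 s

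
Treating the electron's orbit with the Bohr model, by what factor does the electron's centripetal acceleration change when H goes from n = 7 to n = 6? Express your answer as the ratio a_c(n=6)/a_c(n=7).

a_c ∝ Z^3 · n^-4; with Z fixed, a_c ∝ n^-4.
a_c(n=6)/a_c(n=7) = (6/7)^-4 = 2401/1296

2401/1296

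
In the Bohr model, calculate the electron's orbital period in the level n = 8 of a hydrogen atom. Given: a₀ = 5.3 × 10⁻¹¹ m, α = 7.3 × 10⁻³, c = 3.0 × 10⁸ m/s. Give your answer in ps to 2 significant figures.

r = n²a₀/Z = 8²·5.3 × 10⁻¹¹/1 = 3.4 × 10⁻⁹ m
v = Zαc/n = 1·0.0073·3.0 × 10⁸/8 = 2.7 × 10⁵ m/s
T = 2πr/v = 7.8 × 10⁻¹⁴ s = 0.078 ps

0.078 ps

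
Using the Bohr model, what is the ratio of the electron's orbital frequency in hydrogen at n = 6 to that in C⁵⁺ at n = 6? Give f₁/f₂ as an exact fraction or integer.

1/36

f ∝ Z^2 · n^-3
f₁/f₂ = (1/6)^2 · (6/6)^-3 = 1/36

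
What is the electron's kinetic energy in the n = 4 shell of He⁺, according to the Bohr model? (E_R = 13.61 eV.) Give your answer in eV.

For a Coulomb orbit the virial theorem gives K = −E_n.
E_n = −E_R·Z²/n², so K = E_R·Z²/n² = 13.61 × 2²/4² = 3.402 eV

3.402 eV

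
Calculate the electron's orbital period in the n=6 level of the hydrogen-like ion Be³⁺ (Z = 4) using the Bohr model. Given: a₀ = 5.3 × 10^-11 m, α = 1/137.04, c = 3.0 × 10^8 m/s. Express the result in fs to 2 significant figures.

r = n²a₀/Z = 6²·5.3 × 10^-11/4 = 4.8 × 10^-10 m
v = Zαc/n = 4·0.0073·3.0 × 10^8/6 = 1.5 × 10^6 m/s
T = 2πr/v = 2.1 × 10^-15 s = 2.1 fs

2.1 fs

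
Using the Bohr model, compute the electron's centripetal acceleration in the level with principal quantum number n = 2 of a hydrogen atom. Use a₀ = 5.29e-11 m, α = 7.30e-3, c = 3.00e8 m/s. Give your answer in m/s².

5.67e21 m/s²

r = n²a₀/Z = 2.12e-10 m, v = Zαc/n = 1.09e6 m/s
a = v²/r = (1.09e6)² / 2.12e-10 = 5.67e21 m/s²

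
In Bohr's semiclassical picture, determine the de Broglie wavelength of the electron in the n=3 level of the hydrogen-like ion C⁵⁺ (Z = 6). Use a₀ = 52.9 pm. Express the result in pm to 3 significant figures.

The Bohr quantisation condition is nλ = 2πr_n.
r_n = n²a₀/Z = 79.3 pm
λ = 2πr_n/n = 2π·79.3/3 = 166 pm

166 pm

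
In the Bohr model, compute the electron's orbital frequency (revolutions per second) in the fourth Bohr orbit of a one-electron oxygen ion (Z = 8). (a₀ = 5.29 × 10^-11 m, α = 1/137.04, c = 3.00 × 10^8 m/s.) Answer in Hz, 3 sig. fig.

r = n²a₀/Z = 1.06 × 10^-10 m, v = Zαc/n = 4.38 × 10^6 m/s
f = v/(2πr) = 6.59 × 10^15 Hz

6.59 × 10^15 Hz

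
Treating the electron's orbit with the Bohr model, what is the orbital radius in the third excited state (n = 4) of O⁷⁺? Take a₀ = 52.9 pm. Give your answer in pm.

106 pm

r_n = n²a₀/Z = 4² × 52.9 / 8
    = 16 × 52.9 / 8 = 106 pm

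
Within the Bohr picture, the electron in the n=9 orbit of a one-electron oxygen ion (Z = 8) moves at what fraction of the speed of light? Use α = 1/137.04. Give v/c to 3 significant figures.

0.00649

v_n = Zαc/n, so v/c = Zα/n = 8 × 0.00730 / 9 = 0.00649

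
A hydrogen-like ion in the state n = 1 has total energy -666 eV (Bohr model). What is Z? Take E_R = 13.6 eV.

E_n = −E_R Z²/n² ⇒ Z² = −E_n n²/E_R = 666 × 1² / 13.6 ≈ 48.97
Z = 7

7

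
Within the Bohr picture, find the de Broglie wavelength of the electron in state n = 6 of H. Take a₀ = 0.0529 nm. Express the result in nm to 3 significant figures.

1.99 nm

The Bohr quantisation condition is nλ = 2πr_n.
r_n = n²a₀/Z = 1.90 nm
λ = 2πr_n/n = 2π·1.90/6 = 1.99 nm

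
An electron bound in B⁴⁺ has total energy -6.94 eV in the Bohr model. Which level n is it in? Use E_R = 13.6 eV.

E_n = −E_R Z²/n² ⇒ n² = E_R Z²/(−E_n) = 13.6 × 5² / 6.94 ≈ 48.99
n = 7

7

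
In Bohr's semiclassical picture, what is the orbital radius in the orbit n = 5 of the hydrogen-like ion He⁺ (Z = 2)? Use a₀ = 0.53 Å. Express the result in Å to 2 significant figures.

6.6 Å

r_n = n²a₀/Z = 5² × 0.53 / 2
    = 25 × 0.53 / 2 = 6.6 Å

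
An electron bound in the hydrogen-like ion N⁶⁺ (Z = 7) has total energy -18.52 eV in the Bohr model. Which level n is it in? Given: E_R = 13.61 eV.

E_n = −E_R Z²/n² ⇒ n² = E_R Z²/(−E_n) = 13.61 × 7² / 18.52 ≈ 36.01
n = 6

6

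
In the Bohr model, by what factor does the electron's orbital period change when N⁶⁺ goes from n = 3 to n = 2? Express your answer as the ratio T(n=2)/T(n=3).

8/27

T ∝ Z^-2 · n^3; with Z fixed, T ∝ n^3.
T(n=2)/T(n=3) = (2/3)^3 = 8/27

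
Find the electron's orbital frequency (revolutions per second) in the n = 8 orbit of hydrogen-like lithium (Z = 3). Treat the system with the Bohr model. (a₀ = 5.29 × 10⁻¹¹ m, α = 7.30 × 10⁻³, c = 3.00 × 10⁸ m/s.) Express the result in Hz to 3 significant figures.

r = n²a₀/Z = 1.13 × 10⁻⁹ m, v = Zαc/n = 8.21 × 10⁵ m/s
f = v/(2πr) = 1.16 × 10¹⁴ Hz

1.16 × 10¹⁴ Hz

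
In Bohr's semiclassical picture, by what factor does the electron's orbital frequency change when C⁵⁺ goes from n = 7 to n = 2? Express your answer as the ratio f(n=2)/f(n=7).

f ∝ Z^2 · n^-3; with Z fixed, f ∝ n^-3.
f(n=2)/f(n=7) = (2/7)^-3 = 343/8

343/8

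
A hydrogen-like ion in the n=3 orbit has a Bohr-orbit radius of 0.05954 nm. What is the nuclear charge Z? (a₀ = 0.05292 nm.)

r_n = n²a₀/Z ⇒ Z = n²a₀/r = 3² × 0.05292 / 0.05954 ≈ 8.00
Z = 8

8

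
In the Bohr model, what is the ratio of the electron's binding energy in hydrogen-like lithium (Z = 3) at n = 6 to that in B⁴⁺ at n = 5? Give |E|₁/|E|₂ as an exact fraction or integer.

1/4

|E| ∝ Z^2 · n^-2
|E|₁/|E|₂ = (3/5)^2 · (6/5)^-2 = 1/4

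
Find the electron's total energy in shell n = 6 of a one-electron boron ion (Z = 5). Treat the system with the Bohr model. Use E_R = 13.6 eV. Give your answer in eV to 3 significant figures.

-9.44 eV

E_n = −E_R·Z²/n² = −13.6 × 5²/6² = -9.44 eV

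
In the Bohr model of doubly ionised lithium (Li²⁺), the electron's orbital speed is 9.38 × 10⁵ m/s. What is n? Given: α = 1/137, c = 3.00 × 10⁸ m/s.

v_n = Zαc/n ⇒ n = Zαc/v = 3 × 0.00730 × 3.00 × 10⁸ / 9.38 × 10⁵ ≈ 7.00
n = 7

7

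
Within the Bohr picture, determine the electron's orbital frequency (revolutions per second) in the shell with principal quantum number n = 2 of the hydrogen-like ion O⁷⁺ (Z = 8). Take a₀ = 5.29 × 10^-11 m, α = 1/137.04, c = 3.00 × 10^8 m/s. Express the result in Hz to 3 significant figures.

5.27 × 10^16 Hz

r = n²a₀/Z = 2.65 × 10^-11 m, v = Zαc/n = 8.76 × 10^6 m/s
f = v/(2πr) = 5.27 × 10^16 Hz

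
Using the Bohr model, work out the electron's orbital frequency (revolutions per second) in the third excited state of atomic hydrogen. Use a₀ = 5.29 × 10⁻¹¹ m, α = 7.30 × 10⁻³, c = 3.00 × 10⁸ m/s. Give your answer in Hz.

r = n²a₀/Z = 8.46 × 10⁻¹⁰ m, v = Zαc/n = 5.47 × 10⁵ m/s
f = v/(2πr) = 1.03 × 10¹⁴ Hz

1.03 × 10¹⁴ Hz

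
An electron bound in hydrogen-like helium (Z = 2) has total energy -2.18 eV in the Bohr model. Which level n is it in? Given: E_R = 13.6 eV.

5

E_n = −E_R Z²/n² ⇒ n² = E_R Z²/(−E_n) = 13.6 × 2² / 2.18 ≈ 24.95
n = 5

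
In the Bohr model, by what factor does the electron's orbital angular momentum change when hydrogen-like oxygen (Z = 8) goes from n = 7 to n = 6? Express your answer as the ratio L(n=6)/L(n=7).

L = nℏ depends only on n, so L ∝ n.
L(n=6)/L(n=7) = (6/7)^1 = 6/7

6/7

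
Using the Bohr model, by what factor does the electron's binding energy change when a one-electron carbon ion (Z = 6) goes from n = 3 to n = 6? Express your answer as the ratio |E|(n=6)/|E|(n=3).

|E| ∝ Z^2 · n^-2; with Z fixed, |E| ∝ n^-2.
|E|(n=6)/|E|(n=3) = (6/3)^-2 = 1/4

1/4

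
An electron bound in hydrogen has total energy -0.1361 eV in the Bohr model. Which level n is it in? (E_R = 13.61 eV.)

E_n = −E_R Z²/n² ⇒ n² = E_R Z²/(−E_n) = 13.61 × 1² / 0.1361 ≈ 100.00
n = 10

10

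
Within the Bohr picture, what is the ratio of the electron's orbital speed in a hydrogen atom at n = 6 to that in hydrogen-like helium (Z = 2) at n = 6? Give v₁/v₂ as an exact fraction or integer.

1/2

v ∝ Z^1 · n^-1
v₁/v₂ = (1/2)^1 · (6/6)^-1 = 1/2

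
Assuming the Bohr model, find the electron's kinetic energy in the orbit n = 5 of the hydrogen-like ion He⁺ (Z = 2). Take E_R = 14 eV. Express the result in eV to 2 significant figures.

2.2 eV

For a Coulomb orbit the virial theorem gives K = −E_n.
E_n = −E_R·Z²/n², so K = E_R·Z²/n² = 14 × 2²/5² = 2.2 eV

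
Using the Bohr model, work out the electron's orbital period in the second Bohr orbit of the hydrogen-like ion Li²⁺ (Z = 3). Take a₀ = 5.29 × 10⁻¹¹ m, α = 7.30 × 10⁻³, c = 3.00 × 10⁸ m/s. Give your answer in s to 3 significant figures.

r = n²a₀/Z = 2²·5.29 × 10⁻¹¹/3 = 7.05 × 10⁻¹¹ m
v = Zαc/n = 3·0.00730·3.00 × 10⁸/2 = 3.29 × 10⁶ m/s
T = 2πr/v = 1.35 × 10⁻¹⁶ s

1.35 × 10⁻¹⁶ s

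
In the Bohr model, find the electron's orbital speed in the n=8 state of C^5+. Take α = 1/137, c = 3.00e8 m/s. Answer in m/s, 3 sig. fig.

1.64e6 m/s

v_n = Zαc/n = 6 × 0.00730 × 3.00e8 / 8
    = 1.64e6 m/s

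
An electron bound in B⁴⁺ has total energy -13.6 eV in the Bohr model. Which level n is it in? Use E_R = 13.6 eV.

5

E_n = −E_R Z²/n² ⇒ n² = E_R Z²/(−E_n) = 13.6 × 5² / 13.6 ≈ 25.00
n = 5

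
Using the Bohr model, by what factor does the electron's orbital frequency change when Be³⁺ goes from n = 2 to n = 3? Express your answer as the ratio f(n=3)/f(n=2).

f ∝ Z^2 · n^-3; with Z fixed, f ∝ n^-3.
f(n=3)/f(n=2) = (3/2)^-3 = 8/27

8/27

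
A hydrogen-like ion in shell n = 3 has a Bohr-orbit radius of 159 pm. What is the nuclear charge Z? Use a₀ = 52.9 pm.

r_n = n²a₀/Z ⇒ Z = n²a₀/r = 3² × 52.9 / 159 ≈ 2.99
Z = 3

3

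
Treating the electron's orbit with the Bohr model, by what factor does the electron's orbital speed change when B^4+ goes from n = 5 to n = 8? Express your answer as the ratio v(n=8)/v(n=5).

v ∝ Z^1 · n^-1; with Z fixed, v ∝ n^-1.
v(n=8)/v(n=5) = (8/5)^-1 = 5/8

5/8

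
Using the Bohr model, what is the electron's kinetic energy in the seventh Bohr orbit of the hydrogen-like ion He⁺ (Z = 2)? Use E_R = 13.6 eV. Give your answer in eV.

For a Coulomb orbit the virial theorem gives K = −E_n.
E_n = −E_R·Z²/n², so K = E_R·Z²/n² = 13.6 × 2²/7² = 1.11 eV

1.11 eV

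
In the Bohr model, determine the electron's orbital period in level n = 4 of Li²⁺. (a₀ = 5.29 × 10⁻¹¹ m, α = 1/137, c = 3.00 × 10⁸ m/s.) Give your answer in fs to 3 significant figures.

1.08 fs

r = n²a₀/Z = 4²·5.29 × 10⁻¹¹/3 = 2.82 × 10⁻¹⁰ m
v = Zαc/n = 3·0.00730·3.00 × 10⁸/4 = 1.64 × 10⁶ m/s
T = 2πr/v = 1.08 × 10⁻¹⁵ s = 1.08 fs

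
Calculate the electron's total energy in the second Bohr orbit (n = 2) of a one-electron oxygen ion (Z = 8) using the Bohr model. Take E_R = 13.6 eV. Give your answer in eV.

E_n = −E_R·Z²/n² = −13.6 × 8²/2² = -218 eV

-218 eV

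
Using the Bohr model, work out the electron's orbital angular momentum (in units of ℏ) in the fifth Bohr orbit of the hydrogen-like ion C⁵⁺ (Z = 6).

5

L_n = nℏ, so L/ℏ = n = 5.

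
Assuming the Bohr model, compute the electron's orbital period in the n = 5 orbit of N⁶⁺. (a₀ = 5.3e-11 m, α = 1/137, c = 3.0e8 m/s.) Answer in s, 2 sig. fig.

3.9e-16 s

r = n²a₀/Z = 5²·5.3e-11/7 = 1.9e-10 m
v = Zαc/n = 7·0.0073·3.0e8/5 = 3.1e6 m/s
T = 2πr/v = 3.9e-16 s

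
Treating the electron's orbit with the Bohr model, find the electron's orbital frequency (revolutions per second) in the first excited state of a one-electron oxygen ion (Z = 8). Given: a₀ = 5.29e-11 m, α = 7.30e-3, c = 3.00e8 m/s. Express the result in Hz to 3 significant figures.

r = n²a₀/Z = 2.65e-11 m, v = Zαc/n = 8.76e6 m/s
f = v/(2πr) = 5.27e16 Hz

5.27e16 Hz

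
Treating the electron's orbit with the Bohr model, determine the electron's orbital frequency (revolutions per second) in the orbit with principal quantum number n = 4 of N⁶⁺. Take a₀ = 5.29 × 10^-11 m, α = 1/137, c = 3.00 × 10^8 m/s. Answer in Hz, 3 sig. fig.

5.04 × 10^15 Hz

r = n²a₀/Z = 1.21 × 10^-10 m, v = Zαc/n = 3.83 × 10^6 m/s
f = v/(2πr) = 5.04 × 10^15 Hz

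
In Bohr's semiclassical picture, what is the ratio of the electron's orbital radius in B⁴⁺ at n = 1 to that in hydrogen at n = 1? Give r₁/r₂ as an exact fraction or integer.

1/5

r ∝ Z^-1 · n^2
r₁/r₂ = (5/1)^-1 · (1/1)^2 = 1/5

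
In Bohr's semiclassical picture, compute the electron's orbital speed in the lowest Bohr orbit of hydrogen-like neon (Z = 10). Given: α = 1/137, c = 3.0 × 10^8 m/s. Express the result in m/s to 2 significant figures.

2.2 × 10^7 m/s

v_n = Zαc/n = 10 × 0.0073 × 3.0 × 10^8 / 1
    = 2.2 × 10^7 m/s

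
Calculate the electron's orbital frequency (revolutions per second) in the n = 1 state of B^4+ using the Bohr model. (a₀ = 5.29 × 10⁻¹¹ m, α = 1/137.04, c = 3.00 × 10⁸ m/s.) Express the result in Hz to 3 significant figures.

1.65 × 10¹⁷ Hz

r = n²a₀/Z = 1.06 × 10⁻¹¹ m, v = Zαc/n = 1.09 × 10⁷ m/s
f = v/(2πr) = 1.65 × 10¹⁷ Hz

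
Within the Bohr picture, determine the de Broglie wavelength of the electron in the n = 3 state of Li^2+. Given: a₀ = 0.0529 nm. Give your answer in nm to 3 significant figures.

The Bohr quantisation condition is nλ = 2πr_n.
r_n = n²a₀/Z = 0.159 nm
λ = 2πr_n/n = 2π·0.159/3 = 0.332 nm

0.332 nm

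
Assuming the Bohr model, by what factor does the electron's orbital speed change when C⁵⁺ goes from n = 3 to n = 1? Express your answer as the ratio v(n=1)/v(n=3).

3

v ∝ Z^1 · n^-1; with Z fixed, v ∝ n^-1.
v(n=1)/v(n=3) = (1/3)^-1 = 3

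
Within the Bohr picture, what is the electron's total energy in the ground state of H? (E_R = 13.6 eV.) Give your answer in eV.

E_n = −E_R·Z²/n² = −13.6 × 1²/1² = -13.6 eV

-13.6 eV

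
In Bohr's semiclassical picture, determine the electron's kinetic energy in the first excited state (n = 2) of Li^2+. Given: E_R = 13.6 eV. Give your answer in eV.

For a Coulomb orbit the virial theorem gives K = −E_n.
E_n = −E_R·Z²/n², so K = E_R·Z²/n² = 13.6 × 3²/2² = 30.6 eV

30.6 eV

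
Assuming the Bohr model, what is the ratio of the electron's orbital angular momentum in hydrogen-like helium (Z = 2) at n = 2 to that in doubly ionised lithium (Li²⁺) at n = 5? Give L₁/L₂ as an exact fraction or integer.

L = nℏ is independent of Z.
L₁/L₂ = n₁/n₂ = 2/5 = 2/5

2/5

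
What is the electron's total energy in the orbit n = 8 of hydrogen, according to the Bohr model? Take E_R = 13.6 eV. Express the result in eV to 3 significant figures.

E_n = −E_R·Z²/n² = −13.6 × 1²/8² = -0.212 eV

-0.212 eV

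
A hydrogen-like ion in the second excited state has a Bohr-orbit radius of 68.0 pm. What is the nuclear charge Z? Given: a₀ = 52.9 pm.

7

r_n = n²a₀/Z ⇒ Z = n²a₀/r = 3² × 52.9 / 68.0 ≈ 7.00
Z = 7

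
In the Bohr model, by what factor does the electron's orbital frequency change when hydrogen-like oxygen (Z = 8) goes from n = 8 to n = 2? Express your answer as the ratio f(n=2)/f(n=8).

f ∝ Z^2 · n^-3; with Z fixed, f ∝ n^-3.
f(n=2)/f(n=8) = (2/8)^-3 = 64

64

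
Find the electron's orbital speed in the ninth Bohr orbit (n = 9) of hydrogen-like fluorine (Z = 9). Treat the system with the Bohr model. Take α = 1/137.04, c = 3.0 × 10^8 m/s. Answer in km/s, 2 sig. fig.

v_n = Zαc/n = 9 × 0.0073 × 3.0 × 10^8 / 9
    = 2200 km/s

2200 km/s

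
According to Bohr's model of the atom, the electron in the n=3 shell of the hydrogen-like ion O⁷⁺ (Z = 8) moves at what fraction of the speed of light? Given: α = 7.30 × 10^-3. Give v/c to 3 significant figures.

0.0195

v_n = Zαc/n, so v/c = Zα/n = 8 × 0.00730 / 3 = 0.0195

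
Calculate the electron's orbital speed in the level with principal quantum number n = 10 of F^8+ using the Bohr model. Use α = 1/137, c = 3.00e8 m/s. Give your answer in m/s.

v_n = Zαc/n = 9 × 0.00730 × 3.00e8 / 10
    = 1.97e6 m/s

1.97e6 m/s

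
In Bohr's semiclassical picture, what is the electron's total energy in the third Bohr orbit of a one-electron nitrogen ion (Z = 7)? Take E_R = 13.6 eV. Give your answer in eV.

-74.0 eV

E_n = −E_R·Z²/n² = −13.6 × 7²/3² = -74.0 eV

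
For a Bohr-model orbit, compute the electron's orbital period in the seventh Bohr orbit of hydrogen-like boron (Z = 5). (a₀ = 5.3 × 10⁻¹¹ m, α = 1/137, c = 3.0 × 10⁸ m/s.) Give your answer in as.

r = n²a₀/Z = 7²·5.3 × 10⁻¹¹/5 = 5.2 × 10⁻¹⁰ m
v = Zαc/n = 5·0.0073·3.0 × 10⁸/7 = 1.6 × 10⁶ m/s
T = 2πr/v = 2.1 × 10⁻¹⁵ s = 2100 as

2100 as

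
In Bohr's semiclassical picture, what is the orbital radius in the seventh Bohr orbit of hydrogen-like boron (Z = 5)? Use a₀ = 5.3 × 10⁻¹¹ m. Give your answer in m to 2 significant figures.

5.2 × 10⁻¹⁰ m

r_n = n²a₀/Z = 7² × 5.3 × 10⁻¹¹ / 5
    = 49 × 5.3 × 10⁻¹¹ / 5 = 5.2 × 10⁻¹⁰ m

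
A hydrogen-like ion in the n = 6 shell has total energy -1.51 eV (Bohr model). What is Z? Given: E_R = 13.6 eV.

2

E_n = −E_R Z²/n² ⇒ Z² = −E_n n²/E_R = 1.51 × 6² / 13.6 ≈ 4.00
Z = 2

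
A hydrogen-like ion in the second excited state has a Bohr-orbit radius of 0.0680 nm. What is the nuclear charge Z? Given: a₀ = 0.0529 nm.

r_n = n²a₀/Z ⇒ Z = n²a₀/r = 3² × 0.0529 / 0.0680 ≈ 7.00
Z = 7

7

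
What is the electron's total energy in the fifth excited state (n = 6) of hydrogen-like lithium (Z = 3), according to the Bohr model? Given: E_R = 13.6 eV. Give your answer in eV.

E_n = −E_R·Z²/n² = −13.6 × 3²/6² = -3.40 eV

-3.40 eV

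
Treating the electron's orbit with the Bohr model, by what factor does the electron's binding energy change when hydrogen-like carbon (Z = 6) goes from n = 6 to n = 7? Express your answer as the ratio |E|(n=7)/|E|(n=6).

|E| ∝ Z^2 · n^-2; with Z fixed, |E| ∝ n^-2.
|E|(n=7)/|E|(n=6) = (7/6)^-2 = 36/49

36/49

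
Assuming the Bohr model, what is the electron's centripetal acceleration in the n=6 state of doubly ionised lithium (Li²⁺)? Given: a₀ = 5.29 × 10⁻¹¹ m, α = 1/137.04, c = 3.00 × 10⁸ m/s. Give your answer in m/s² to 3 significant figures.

r = n²a₀/Z = 6.35 × 10⁻¹⁰ m, v = Zαc/n = 1.09 × 10⁶ m/s
a = v²/r = (1.09 × 10⁶)² / 6.35 × 10⁻¹⁰ = 1.89 × 10²¹ m/s²

1.89 × 10²¹ m/s²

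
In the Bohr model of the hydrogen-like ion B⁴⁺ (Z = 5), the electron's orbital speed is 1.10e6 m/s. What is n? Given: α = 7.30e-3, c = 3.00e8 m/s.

10

v_n = Zαc/n ⇒ n = Zαc/v = 5 × 0.00730 × 3.00e8 / 1.10e6 ≈ 9.95
n = 10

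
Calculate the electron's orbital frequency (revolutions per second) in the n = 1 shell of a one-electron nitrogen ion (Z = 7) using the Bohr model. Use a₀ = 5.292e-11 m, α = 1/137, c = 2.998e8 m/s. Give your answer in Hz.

r = n²a₀/Z = 7.560e-12 m, v = Zαc/n = 1.532e7 m/s
f = v/(2πr) = 3.225e17 Hz

3.225e17 Hz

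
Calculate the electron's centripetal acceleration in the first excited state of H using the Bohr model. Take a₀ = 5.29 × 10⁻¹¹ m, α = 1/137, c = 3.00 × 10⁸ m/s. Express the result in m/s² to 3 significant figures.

5.67 × 10²¹ m/s²

r = n²a₀/Z = 2.12 × 10⁻¹⁰ m, v = Zαc/n = 1.09 × 10⁶ m/s
a = v²/r = (1.09 × 10⁶)² / 2.12 × 10⁻¹⁰ = 5.67 × 10²¹ m/s²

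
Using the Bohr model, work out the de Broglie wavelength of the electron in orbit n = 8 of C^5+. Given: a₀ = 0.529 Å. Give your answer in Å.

4.43 Å

The Bohr quantisation condition is nλ = 2πr_n.
r_n = n²a₀/Z = 5.64 Å
λ = 2πr_n/n = 2π·5.64/8 = 4.43 Å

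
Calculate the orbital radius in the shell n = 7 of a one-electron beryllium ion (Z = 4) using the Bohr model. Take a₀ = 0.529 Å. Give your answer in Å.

6.48 Å

r_n = n²a₀/Z = 7² × 0.529 / 4
    = 49 × 0.529 / 4 = 6.48 Å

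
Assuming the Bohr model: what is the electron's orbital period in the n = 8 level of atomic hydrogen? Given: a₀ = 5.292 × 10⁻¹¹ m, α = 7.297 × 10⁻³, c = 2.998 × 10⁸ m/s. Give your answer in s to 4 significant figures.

r = n²a₀/Z = 8²·5.292 × 10⁻¹¹/1 = 3.387 × 10⁻⁹ m
v = Zαc/n = 1·0.007297·2.998 × 10⁸/8 = 2.735 × 10⁵ m/s
T = 2πr/v = 7.782 × 10⁻¹⁴ s

7.782 × 10⁻¹⁴ s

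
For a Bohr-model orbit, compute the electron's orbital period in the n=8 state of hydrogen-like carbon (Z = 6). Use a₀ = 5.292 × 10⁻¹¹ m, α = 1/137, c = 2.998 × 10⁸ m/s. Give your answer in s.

r = n²a₀/Z = 8²·5.292 × 10⁻¹¹/6 = 5.645 × 10⁻¹⁰ m
v = Zαc/n = 6·0.007299·2.998 × 10⁸/8 = 1.641 × 10⁶ m/s
T = 2πr/v = 2.161 × 10⁻¹⁵ s

2.161 × 10⁻¹⁵ s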